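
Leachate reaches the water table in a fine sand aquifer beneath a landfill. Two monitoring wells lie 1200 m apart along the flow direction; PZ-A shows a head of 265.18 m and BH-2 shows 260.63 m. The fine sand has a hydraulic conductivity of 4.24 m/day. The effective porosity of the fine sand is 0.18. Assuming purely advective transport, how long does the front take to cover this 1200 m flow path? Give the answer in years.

Hydraulic gradient i = (265.18 − 260.63) / 1200 = 4.55 / 1200 = 0.003792.
Darcy flux q = K · i = 4.240 × 0.003792 = 0.01608 m/day.
Seepage velocity v = q / n_e = 0.01608 / 0.18 = 0.08931 m/day.
Travel time t = L / v = 1200 / 0.08931 = 13436 days = 36.78 years.

36.8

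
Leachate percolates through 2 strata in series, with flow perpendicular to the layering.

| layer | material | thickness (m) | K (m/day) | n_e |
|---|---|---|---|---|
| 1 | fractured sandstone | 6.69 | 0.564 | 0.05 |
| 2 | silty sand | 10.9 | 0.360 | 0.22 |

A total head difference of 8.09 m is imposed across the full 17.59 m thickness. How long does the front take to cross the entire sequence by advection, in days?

With flow normal to the layers, continuity requires the same specific discharge q through every layer.
Σ(b_i/K_i) = 6.69/0.564 + 10.9/0.360 = 42.14 d.
q = Δh / Σ(b_i/K_i) = 8.09 / 42.14 = 0.1920 m/day.
In each layer the seepage velocity is v_i = q/n_i, so the layer transit time is t_i = b_i·n_i / q:
  layer 1 (fractured sandstone): t_1 = 6.69 × 0.05 / 0.1920 = 1.742 d
  layer 2 (silty sand): t_2 = 10.9 × 0.22 / 0.1920 = 12.49 d
Total t = Σ t_i = 14.23 days.

14.2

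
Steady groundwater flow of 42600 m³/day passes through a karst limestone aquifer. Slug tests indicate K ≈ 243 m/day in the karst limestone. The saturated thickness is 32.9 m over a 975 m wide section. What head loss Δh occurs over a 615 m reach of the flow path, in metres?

3.36

Cross-sectional area A = 975 × 32.9 = 32078 m².
From Q = K·A·i, i = Q / (K·A) = 42600 / (243.0 × 32078) = 0.005465.
Head loss Δh = i · L = 0.005465 × 615 = 3.361 m.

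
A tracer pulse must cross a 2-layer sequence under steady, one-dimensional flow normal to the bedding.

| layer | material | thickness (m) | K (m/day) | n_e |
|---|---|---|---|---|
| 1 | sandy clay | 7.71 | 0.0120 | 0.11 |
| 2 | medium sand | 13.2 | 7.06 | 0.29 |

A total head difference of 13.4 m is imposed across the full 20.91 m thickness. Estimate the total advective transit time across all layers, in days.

225

With flow normal to the layers, continuity requires the same specific discharge q through every layer.
Σ(b_i/K_i) = 7.71/0.0120 + 13.2/7.06 = 644.4 d.
q = Δh / Σ(b_i/K_i) = 13.4 / 644.4 = 0.02080 m/day.
In each layer the seepage velocity is v_i = q/n_i, so the layer transit time is t_i = b_i·n_i / q:
  layer 1 (sandy clay): t_1 = 7.71 × 0.11 / 0.02080 = 40.78 d
  layer 2 (medium sand): t_2 = 13.2 × 0.29 / 0.02080 = 184.1 d
Total t = Σ t_i = 224.9 days.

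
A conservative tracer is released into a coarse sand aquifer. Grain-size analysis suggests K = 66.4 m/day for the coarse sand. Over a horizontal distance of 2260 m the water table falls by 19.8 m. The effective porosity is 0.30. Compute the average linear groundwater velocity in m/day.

Hydraulic gradient i = Δh / L = 19.8 / 2260 = 0.008761.
Darcy flux q = K · i = 66.40 × 0.008761 = 0.5817 m/day.
Seepage velocity v = q / n_e = 0.5817 / 0.30 = 1.939 m/day.

1.94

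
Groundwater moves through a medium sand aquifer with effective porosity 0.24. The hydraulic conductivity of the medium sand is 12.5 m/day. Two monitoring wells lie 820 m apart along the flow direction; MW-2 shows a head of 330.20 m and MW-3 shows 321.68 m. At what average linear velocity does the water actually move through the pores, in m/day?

Hydraulic gradient i = (330.20 − 321.68) / 820 = 8.52 / 820 = 0.01039.
Darcy flux q = K · i = 12.50 × 0.01039 = 0.1299 m/day.
Seepage velocity v = q / n_e = 0.1299 / 0.24 = 0.5412 m/day.

0.541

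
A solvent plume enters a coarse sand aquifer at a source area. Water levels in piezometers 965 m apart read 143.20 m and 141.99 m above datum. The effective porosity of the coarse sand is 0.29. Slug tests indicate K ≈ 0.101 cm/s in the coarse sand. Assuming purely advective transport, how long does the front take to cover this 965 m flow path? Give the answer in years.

7.00

Convert K: 0.101 cm/s × 864 = 87.26 m/day.
Hydraulic gradient i = (143.20 − 141.99) / 965 = 1.21 / 965 = 0.001254.
Darcy flux q = K · i = 87.26 × 0.001254 = 0.1094 m/day.
Seepage velocity v = q / n_e = 0.1094 / 0.29 = 0.3773 m/day.
Travel time t = L / v = 965 / 0.3773 = 2558 days = 7.002 years.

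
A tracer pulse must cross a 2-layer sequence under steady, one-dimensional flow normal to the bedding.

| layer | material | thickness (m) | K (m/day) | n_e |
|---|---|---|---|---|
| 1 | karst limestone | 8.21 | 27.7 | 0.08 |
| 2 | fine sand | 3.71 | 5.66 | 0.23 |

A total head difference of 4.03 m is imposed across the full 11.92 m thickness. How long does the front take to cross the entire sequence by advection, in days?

0.357

With flow normal to the layers, continuity requires the same specific discharge q through every layer.
Σ(b_i/K_i) = 8.21/27.7 + 3.71/5.66 = 0.9519 d.
q = Δh / Σ(b_i/K_i) = 4.03 / 0.9519 = 4.234 m/day.
In each layer the seepage velocity is v_i = q/n_i, so the layer transit time is t_i = b_i·n_i / q:
  layer 1 (karst limestone): t_1 = 8.21 × 0.08 / 4.234 = 0.1551 d
  layer 2 (fine sand): t_2 = 3.71 × 0.23 / 4.234 = 0.2015 d
Total t = Σ t_i = 0.3567 days.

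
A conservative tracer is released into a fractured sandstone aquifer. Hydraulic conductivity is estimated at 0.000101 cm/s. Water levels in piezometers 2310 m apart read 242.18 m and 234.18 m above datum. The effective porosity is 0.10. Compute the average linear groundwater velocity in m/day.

0.00302

Convert K: 0.000101 cm/s × 864 = 0.08726 m/day.
Hydraulic gradient i = (242.18 − 234.18) / 2310 = 8 / 2310 = 0.003463.
Darcy flux q = K · i = 0.08726 × 0.003463 = 0.0003022 m/day.
Seepage velocity v = q / n_e = 0.0003022 / 0.10 = 0.003022 m/day.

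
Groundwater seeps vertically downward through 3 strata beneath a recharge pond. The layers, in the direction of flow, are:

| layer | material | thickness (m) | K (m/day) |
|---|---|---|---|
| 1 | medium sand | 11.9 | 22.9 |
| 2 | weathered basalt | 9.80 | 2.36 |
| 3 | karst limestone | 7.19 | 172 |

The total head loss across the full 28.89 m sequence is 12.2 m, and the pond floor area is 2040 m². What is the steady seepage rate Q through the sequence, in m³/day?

5280

Flow is perpendicular to layering, so the layers act in series and the equivalent K is the thickness-weighted harmonic mean.
Total thickness L = 11.9 + 9.80 + 7.19 = 28.89 m.
Σ(b_i/K_i) = 11.9/22.9 + 9.80/2.36 + 7.19/172 = 4.714 d.
K_eq = L / Σ(b_i/K_i) = 28.89 / 4.714 = 6.129 m/day.
Q = K_eq · A · (Δh/L) = 6.129 × 2040 × (12.2/28.89) = 5280 m³/day.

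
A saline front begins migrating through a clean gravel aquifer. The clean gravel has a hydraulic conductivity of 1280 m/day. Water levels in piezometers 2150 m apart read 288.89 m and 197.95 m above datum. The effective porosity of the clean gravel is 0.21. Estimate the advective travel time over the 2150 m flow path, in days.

8.34

Hydraulic gradient i = (288.89 − 197.95) / 2150 = 90.94 / 2150 = 0.04230.
Darcy flux q = K · i = 1280 × 0.04230 = 54.14 m/day.
Seepage velocity v = q / n_e = 54.14 / 0.21 = 257.8 m/day.
Travel time t = L / v = 2150 / 257.8 = 8.339 days.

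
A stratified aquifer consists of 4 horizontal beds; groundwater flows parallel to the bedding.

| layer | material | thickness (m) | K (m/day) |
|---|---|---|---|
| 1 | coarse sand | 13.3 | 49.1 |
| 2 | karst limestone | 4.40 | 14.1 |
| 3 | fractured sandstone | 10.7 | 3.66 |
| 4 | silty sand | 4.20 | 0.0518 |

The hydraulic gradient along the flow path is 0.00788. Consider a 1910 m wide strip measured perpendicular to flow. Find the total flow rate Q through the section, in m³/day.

Flow is parallel to layering, so each bed carries its own Darcy discharge and the transmissivities add.
Σ(K_i·b_i) = 49.1×13.3 + 14.1×4.40 + 3.66×10.7 + 0.0518×4.20 = 754.4 m²/day.
Hydraulic gradient i = 0.00788.
Q = Σ(K_i·b_i) · W · i = 754.4 × 1910 × 0.007880 = 11355 m³/day.

11400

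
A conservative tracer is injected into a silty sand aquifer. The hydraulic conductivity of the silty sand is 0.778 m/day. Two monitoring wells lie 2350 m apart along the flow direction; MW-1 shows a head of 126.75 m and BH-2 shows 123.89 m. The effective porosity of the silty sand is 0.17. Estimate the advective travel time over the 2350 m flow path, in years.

Hydraulic gradient i = (126.75 − 123.89) / 2350 = 2.86 / 2350 = 0.001217.
Darcy flux q = K · i = 0.7780 × 0.001217 = 0.0009468 m/day.
Seepage velocity v = q / n_e = 0.0009468 / 0.17 = 0.005570 m/day.
Travel time t = L / v = 2350 / 0.005570 = 4.219e+05 days = 1155 years.

1160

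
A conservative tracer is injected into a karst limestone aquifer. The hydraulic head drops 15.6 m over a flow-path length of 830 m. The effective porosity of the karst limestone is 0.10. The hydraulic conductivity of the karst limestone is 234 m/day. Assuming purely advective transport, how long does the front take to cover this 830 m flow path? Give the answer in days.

18.9

Hydraulic gradient i = Δh / L = 15.6 / 830 = 0.01880.
Darcy flux q = K · i = 234.0 × 0.01880 = 4.398 m/day.
Seepage velocity v = q / n_e = 4.398 / 0.10 = 43.98 m/day.
Travel time t = L / v = 830 / 43.98 = 18.87 days.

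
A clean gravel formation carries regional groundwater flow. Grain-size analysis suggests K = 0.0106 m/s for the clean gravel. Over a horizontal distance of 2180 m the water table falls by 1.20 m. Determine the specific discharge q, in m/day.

Convert K: 0.0106 m/s × 86400 = 915.8 m/day.
Hydraulic gradient i = Δh / L = 1.20 / 2180 = 0.0005505.
Specific discharge q = K · i = 915.8 × 0.0005505 = 0.5041 m/day.

0.504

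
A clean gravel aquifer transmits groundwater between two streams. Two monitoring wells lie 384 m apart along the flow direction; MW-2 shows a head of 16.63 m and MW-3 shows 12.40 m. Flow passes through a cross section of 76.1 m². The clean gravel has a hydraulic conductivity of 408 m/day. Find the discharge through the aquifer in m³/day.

342

Hydraulic gradient i = (16.63 − 12.40) / 384 = 4.23 / 384 = 0.01102.
Darcy's law: Q = K · A · i = 408.0 × 76.10 × 0.01102 = 342.0 m³/day.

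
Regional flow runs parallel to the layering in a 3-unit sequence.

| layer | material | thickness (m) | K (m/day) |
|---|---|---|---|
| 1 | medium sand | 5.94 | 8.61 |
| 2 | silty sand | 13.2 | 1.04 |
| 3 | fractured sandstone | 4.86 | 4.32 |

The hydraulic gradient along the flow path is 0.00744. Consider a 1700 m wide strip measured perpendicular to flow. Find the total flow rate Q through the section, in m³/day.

1090

Flow is parallel to layering, so each bed carries its own Darcy discharge and the transmissivities add.
Σ(K_i·b_i) = 8.61×5.94 + 1.04×13.2 + 4.32×4.86 = 85.87 m²/day.
Hydraulic gradient i = 0.00744.
Q = Σ(K_i·b_i) · W · i = 85.87 × 1700 × 0.007440 = 1086 m³/day.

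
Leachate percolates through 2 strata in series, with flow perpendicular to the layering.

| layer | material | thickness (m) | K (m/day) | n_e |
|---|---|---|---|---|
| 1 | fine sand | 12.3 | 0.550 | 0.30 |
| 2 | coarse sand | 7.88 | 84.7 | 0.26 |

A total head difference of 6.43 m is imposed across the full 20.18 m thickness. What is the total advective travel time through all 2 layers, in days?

With flow normal to the layers, continuity requires the same specific discharge q through every layer.
Σ(b_i/K_i) = 12.3/0.550 + 7.88/84.7 = 22.46 d.
q = Δh / Σ(b_i/K_i) = 6.43 / 22.46 = 0.2863 m/day.
In each layer the seepage velocity is v_i = q/n_i, so the layer transit time is t_i = b_i·n_i / q:
  layer 1 (fine sand): t_1 = 12.3 × 0.30 / 0.2863 = 12.89 d
  layer 2 (coarse sand): t_2 = 7.88 × 0.26 / 0.2863 = 7.155 d
Total t = Σ t_i = 20.04 days.

20.0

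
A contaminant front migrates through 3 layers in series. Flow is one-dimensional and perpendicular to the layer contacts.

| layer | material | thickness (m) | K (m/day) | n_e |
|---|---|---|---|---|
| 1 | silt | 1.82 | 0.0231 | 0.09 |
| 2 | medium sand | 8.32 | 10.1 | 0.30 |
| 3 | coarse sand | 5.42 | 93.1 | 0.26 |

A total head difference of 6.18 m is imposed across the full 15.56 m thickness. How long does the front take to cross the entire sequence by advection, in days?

With flow normal to the layers, continuity requires the same specific discharge q through every layer.
Σ(b_i/K_i) = 1.82/0.0231 + 8.32/10.1 + 5.42/93.1 = 79.67 d.
q = Δh / Σ(b_i/K_i) = 6.18 / 79.67 = 0.07757 m/day.
In each layer the seepage velocity is v_i = q/n_i, so the layer transit time is t_i = b_i·n_i / q:
  layer 1 (silt): t_1 = 1.82 × 0.09 / 0.07757 = 2.112 d
  layer 2 (medium sand): t_2 = 8.32 × 0.30 / 0.07757 = 32.18 d
  layer 3 (coarse sand): t_3 = 5.42 × 0.26 / 0.07757 = 18.17 d
Total t = Σ t_i = 52.46 days.

52.5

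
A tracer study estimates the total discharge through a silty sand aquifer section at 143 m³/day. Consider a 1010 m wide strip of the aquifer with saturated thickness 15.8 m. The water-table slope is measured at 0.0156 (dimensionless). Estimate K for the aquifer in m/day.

0.574

Cross-sectional area A = 1010 × 15.8 = 15958 m².
Hydraulic gradient i = 0.0156.
From Q = K·A·i, K = Q / (A·i) = 143 / (15958 × 0.01560) = 0.5744 m/day.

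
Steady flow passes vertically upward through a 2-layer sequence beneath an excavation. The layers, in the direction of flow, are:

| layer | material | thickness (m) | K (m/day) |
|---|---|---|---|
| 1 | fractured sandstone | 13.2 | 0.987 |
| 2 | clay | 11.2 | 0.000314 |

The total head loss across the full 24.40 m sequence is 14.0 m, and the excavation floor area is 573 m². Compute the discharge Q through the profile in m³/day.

Flow is perpendicular to layering, so the layers act in series and the equivalent K is the thickness-weighted harmonic mean.
Total thickness L = 13.2 + 11.2 = 24.40 m.
Σ(b_i/K_i) = 13.2/0.987 + 11.2/0.000314 = 35682 d.
K_eq = L / Σ(b_i/K_i) = 24.40 / 35682 = 0.0006838 m/day.
Q = K_eq · A · (Δh/L) = 0.0006838 × 573 × (14.0/24.40) = 0.2248 m³/day.

0.225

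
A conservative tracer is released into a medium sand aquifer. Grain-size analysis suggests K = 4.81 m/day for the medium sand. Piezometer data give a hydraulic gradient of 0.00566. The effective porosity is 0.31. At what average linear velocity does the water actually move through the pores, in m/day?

Hydraulic gradient i = 0.00566.
Darcy flux q = K · i = 4.810 × 0.005660 = 0.02722 m/day.
Seepage velocity v = q / n_e = 0.02722 / 0.31 = 0.08782 m/day.

0.0878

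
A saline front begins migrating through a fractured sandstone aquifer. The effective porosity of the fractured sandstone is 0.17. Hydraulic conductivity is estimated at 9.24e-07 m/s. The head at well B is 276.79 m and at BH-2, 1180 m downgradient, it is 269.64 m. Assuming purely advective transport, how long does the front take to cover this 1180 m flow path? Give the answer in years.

1140

Convert K: 9.24e-07 m/s × 86400 = 0.07983 m/day.
Hydraulic gradient i = (276.79 − 269.64) / 1180 = 7.15 / 1180 = 0.006059.
Darcy flux q = K · i = 0.07983 × 0.006059 = 0.0004837 m/day.
Seepage velocity v = q / n_e = 0.0004837 / 0.17 = 0.002846 m/day.
Travel time t = L / v = 1180 / 0.002846 = 4.147e+05 days = 1135 years.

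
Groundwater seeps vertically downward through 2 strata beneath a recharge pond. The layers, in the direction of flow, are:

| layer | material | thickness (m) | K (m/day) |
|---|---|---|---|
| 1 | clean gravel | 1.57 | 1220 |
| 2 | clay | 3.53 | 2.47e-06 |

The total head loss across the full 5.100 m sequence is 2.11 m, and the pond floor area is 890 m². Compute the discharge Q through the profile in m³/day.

0.00131

Flow is perpendicular to layering, so the layers act in series and the equivalent K is the thickness-weighted harmonic mean.
Total thickness L = 1.57 + 3.53 = 5.100 m.
Σ(b_i/K_i) = 1.57/1220 + 3.53/2.47e-06 = 1.429e+06 d.
K_eq = L / Σ(b_i/K_i) = 5.100 / 1.429e+06 = 3.569e-06 m/day.
Q = K_eq · A · (Δh/L) = 3.569e-06 × 890 × (2.11/5.100) = 0.001314 m³/day.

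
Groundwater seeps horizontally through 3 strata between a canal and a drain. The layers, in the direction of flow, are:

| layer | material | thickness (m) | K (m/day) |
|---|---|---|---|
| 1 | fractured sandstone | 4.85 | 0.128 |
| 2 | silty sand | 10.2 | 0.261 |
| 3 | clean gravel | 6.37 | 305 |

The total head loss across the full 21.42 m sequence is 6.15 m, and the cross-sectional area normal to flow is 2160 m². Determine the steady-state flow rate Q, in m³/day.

Flow is perpendicular to layering, so the layers act in series and the equivalent K is the thickness-weighted harmonic mean.
Total thickness L = 4.85 + 10.2 + 6.37 = 21.42 m.
Σ(b_i/K_i) = 4.85/0.128 + 10.2/0.261 + 6.37/305 = 76.99 d.
K_eq = L / Σ(b_i/K_i) = 21.42 / 76.99 = 0.2782 m/day.
Q = K_eq · A · (Δh/L) = 0.2782 × 2160 × (6.15/21.42) = 172.5 m³/day.

173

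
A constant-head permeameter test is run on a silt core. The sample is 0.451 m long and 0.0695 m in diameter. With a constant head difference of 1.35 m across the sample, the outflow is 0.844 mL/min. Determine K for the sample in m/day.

Cross-sectional area A = π·(d/2)² = π × (0.0695/2)² = 0.003794 m².
Convert discharge: 0.844 mL/min = 1.407e-08 m³/s.
Darcy's law rearranged: K = Q·L / (A·Δh) = 1.407e-08 × 0.451 / (0.003794 × 1.35) = 1.239e-06 m/s = 0.1070 m/day.

0.107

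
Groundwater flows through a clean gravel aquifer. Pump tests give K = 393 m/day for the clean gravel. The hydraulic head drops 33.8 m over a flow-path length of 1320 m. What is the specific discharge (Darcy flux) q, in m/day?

10.1

Hydraulic gradient i = Δh / L = 33.8 / 1320 = 0.02561.
Specific discharge q = K · i = 393.0 × 0.02561 = 10.06 m/day.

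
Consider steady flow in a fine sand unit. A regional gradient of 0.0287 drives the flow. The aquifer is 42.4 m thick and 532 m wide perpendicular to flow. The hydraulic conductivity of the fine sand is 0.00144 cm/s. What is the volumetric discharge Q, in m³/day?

Convert K: 0.00144 cm/s × 864 = 1.244 m/day.
Cross-sectional area A = 532 × 42.4 = 22557 m².
Hydraulic gradient i = 0.0287.
Darcy's law: Q = K · A · i = 1.244 × 22557 × 0.02870 = 805.4 m³/day.

805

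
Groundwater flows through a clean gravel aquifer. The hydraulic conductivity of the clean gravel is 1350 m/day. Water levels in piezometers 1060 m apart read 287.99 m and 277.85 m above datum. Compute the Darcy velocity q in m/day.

12.9

Hydraulic gradient i = (287.99 − 277.85) / 1060 = 10.14 / 1060 = 0.009566.
Specific discharge q = K · i = 1350 × 0.009566 = 12.91 m/day.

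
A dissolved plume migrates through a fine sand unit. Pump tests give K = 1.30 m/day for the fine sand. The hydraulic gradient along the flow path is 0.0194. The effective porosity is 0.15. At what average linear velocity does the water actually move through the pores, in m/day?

Hydraulic gradient i = 0.0194.
Darcy flux q = K · i = 1.300 × 0.01940 = 0.02522 m/day.
Seepage velocity v = q / n_e = 0.02522 / 0.15 = 0.1681 m/day.

0.168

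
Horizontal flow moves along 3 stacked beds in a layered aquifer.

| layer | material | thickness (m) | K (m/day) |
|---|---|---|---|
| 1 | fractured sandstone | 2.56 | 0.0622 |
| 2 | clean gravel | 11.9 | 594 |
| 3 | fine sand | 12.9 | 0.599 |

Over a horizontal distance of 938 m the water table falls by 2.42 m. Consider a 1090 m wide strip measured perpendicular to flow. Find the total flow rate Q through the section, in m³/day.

19900

Flow is parallel to layering, so each bed carries its own Darcy discharge and the transmissivities add.
Σ(K_i·b_i) = 0.0622×2.56 + 594×11.9 + 0.599×12.9 = 7076 m²/day.
Hydraulic gradient i = Δh / L = 2.42 / 938 = 0.002580.
Q = Σ(K_i·b_i) · W · i = 7076 × 1090 × 0.002580 = 19900 m³/day.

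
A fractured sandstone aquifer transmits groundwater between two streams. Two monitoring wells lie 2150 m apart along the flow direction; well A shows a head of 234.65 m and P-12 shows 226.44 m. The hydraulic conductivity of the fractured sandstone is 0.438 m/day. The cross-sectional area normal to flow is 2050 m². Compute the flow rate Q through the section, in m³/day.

Hydraulic gradient i = (234.65 − 226.44) / 2150 = 8.21 / 2150 = 0.003819.
Darcy's law: Q = K · A · i = 0.4380 × 2050 × 0.003819 = 3.429 m³/day.

3.43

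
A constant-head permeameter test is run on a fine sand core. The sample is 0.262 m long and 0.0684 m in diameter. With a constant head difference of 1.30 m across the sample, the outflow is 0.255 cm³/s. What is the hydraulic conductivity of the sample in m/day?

1.21

Cross-sectional area A = π·(d/2)² = π × (0.0684/2)² = 0.003675 m².
Convert discharge: 0.255 cm³/s = 2.550e-07 m³/s.
Darcy's law rearranged: K = Q·L / (A·Δh) = 2.550e-07 × 0.262 / (0.003675 × 1.30) = 1.399e-05 m/s = 1.208 m/day.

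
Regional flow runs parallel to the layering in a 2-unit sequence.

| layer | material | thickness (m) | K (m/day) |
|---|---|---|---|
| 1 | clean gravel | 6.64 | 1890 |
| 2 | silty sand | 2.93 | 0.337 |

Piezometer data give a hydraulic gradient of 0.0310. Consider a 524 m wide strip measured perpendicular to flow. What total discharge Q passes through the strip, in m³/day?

204000

Flow is parallel to layering, so each bed carries its own Darcy discharge and the transmissivities add.
Σ(K_i·b_i) = 1890×6.64 + 0.337×2.93 = 12551 m²/day.
Hydraulic gradient i = 0.0310.
Q = Σ(K_i·b_i) · W · i = 12551 × 524 × 0.03100 = 2.039e+05 m³/day.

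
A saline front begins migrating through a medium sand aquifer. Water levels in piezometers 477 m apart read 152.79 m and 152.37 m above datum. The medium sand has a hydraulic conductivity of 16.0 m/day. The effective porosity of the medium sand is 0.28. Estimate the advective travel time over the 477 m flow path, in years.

26.0

Hydraulic gradient i = (152.79 − 152.37) / 477 = 0.42 / 477 = 0.0008805.
Darcy flux q = K · i = 16.00 × 0.0008805 = 0.01409 m/day.
Seepage velocity v = q / n_e = 0.01409 / 0.28 = 0.05031 m/day.
Travel time t = L / v = 477 / 0.05031 = 9480 days = 25.96 years.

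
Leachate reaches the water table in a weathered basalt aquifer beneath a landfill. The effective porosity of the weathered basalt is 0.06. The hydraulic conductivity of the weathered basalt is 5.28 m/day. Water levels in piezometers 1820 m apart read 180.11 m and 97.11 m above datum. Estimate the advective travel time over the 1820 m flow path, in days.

Hydraulic gradient i = (180.11 − 97.11) / 1820 = 83 / 1820 = 0.04560.
Darcy flux q = K · i = 5.280 × 0.04560 = 0.2408 m/day.
Seepage velocity v = q / n_e = 0.2408 / 0.06 = 4.013 m/day.
Travel time t = L / v = 1820 / 4.013 = 453.5 days.

454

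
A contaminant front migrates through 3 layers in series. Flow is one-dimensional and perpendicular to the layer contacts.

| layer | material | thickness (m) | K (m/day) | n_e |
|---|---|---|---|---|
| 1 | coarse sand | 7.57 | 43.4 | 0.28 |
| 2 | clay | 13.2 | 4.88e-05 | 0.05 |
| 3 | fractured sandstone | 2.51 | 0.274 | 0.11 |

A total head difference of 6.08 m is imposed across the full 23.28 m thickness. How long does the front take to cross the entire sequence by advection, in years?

With flow normal to the layers, continuity requires the same specific discharge q through every layer.
Σ(b_i/K_i) = 7.57/43.4 + 13.2/4.88e-05 + 2.51/0.274 = 2.705e+05 d.
q = Δh / Σ(b_i/K_i) = 6.08 / 2.705e+05 = 2.248e-05 m/day.
In each layer the seepage velocity is v_i = q/n_i, so the layer transit time is t_i = b_i·n_i / q:
  layer 1 (coarse sand): t_1 = 7.57 × 0.28 / 2.248e-05 = 94302 d
  layer 2 (clay): t_2 = 13.2 × 0.05 / 2.248e-05 = 29364 d
  layer 3 (fractured sandstone): t_3 = 2.51 × 0.11 / 2.248e-05 = 12284 d
Total t = Σ t_i = 1.359e+05 days = 372.2 years.

372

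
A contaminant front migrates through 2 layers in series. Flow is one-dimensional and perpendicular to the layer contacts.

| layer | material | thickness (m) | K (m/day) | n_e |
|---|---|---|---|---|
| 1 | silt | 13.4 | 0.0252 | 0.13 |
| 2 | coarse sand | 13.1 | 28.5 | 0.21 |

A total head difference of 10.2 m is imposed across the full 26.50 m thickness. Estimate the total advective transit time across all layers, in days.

With flow normal to the layers, continuity requires the same specific discharge q through every layer.
Σ(b_i/K_i) = 13.4/0.0252 + 13.1/28.5 = 532.2 d.
q = Δh / Σ(b_i/K_i) = 10.2 / 532.2 = 0.01917 m/day.
In each layer the seepage velocity is v_i = q/n_i, so the layer transit time is t_i = b_i·n_i / q:
  layer 1 (silt): t_1 = 13.4 × 0.13 / 0.01917 = 90.89 d
  layer 2 (coarse sand): t_2 = 13.1 × 0.21 / 0.01917 = 143.5 d
Total t = Σ t_i = 234.4 days.

234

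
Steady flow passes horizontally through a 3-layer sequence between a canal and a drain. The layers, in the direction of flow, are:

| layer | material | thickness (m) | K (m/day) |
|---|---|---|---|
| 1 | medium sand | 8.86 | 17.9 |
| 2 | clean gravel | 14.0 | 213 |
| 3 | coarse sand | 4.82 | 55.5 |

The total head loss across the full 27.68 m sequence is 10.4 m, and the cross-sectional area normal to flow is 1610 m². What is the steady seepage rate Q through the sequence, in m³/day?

25900

Flow is perpendicular to layering, so the layers act in series and the equivalent K is the thickness-weighted harmonic mean.
Total thickness L = 8.86 + 14.0 + 4.82 = 27.68 m.
Σ(b_i/K_i) = 8.86/17.9 + 14.0/213 + 4.82/55.5 = 0.6475 d.
K_eq = L / Σ(b_i/K_i) = 27.68 / 0.6475 = 42.75 m/day.
Q = K_eq · A · (Δh/L) = 42.75 × 1610 × (10.4/27.68) = 25858 m³/day.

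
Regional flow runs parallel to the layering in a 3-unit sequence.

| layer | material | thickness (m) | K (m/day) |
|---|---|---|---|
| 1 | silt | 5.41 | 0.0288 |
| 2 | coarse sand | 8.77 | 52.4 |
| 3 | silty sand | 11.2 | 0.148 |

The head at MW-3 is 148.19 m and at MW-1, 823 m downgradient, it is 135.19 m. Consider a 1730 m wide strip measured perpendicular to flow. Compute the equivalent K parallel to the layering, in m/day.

Flow is parallel to layering, so each bed carries its own Darcy discharge and the transmissivities add.
Σ(K_i·b_i) = 0.0288×5.41 + 52.4×8.77 + 0.148×11.2 = 461.4 m²/day.
Total thickness b = 25.38 m, so K_eq = Σ(K_i·b_i)/b = 18.18 m/day.

18.2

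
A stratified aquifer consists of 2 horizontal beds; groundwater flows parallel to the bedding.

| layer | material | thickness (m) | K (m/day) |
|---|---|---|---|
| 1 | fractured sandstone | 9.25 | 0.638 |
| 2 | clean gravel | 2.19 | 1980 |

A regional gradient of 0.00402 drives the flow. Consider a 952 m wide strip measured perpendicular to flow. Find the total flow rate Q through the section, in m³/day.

16600

Flow is parallel to layering, so each bed carries its own Darcy discharge and the transmissivities add.
Σ(K_i·b_i) = 0.638×9.25 + 1980×2.19 = 4342 m²/day.
Hydraulic gradient i = 0.00402.
Q = Σ(K_i·b_i) · W · i = 4342 × 952 × 0.004020 = 16617 m³/day.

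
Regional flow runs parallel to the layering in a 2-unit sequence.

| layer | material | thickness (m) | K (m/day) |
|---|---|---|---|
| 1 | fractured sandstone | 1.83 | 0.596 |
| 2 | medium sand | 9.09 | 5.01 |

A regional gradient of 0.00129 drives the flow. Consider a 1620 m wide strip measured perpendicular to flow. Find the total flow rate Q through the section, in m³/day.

97.5

Flow is parallel to layering, so each bed carries its own Darcy discharge and the transmissivities add.
Σ(K_i·b_i) = 0.596×1.83 + 5.01×9.09 = 46.63 m²/day.
Hydraulic gradient i = 0.00129.
Q = Σ(K_i·b_i) · W · i = 46.63 × 1620 × 0.001290 = 97.45 m³/day.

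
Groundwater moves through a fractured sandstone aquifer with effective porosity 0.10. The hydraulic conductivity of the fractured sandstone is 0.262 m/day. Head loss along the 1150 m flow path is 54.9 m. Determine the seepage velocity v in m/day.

Hydraulic gradient i = Δh / L = 54.9 / 1150 = 0.04774.
Darcy flux q = K · i = 0.2620 × 0.04774 = 0.01251 m/day.
Seepage velocity v = q / n_e = 0.01251 / 0.10 = 0.1251 m/day.

0.125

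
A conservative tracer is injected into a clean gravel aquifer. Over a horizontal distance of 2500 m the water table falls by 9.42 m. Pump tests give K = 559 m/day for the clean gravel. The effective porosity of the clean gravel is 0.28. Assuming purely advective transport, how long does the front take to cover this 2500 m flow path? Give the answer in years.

Hydraulic gradient i = Δh / L = 9.42 / 2500 = 0.003768.
Darcy flux q = K · i = 559.0 × 0.003768 = 2.106 m/day.
Seepage velocity v = q / n_e = 2.106 / 0.28 = 7.523 m/day.
Travel time t = L / v = 2500 / 7.523 = 332.3 days = 0.9099 years.

0.910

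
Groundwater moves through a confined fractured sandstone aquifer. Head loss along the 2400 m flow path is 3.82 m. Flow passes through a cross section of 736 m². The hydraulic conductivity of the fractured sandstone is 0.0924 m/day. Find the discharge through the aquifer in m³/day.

0.108

Hydraulic gradient i = Δh / L = 3.82 / 2400 = 0.001592.
Darcy's law: Q = K · A · i = 0.09240 × 736.0 × 0.001592 = 0.1082 m³/day.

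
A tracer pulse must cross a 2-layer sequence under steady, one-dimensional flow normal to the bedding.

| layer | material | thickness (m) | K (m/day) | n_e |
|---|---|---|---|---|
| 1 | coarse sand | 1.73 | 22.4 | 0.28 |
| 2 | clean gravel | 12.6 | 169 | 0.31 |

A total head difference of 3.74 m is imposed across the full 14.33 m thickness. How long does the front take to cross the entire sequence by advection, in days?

0.178

With flow normal to the layers, continuity requires the same specific discharge q through every layer.
Σ(b_i/K_i) = 1.73/22.4 + 12.6/169 = 0.1518 d.
q = Δh / Σ(b_i/K_i) = 3.74 / 0.1518 = 24.64 m/day.
In each layer the seepage velocity is v_i = q/n_i, so the layer transit time is t_i = b_i·n_i / q:
  layer 1 (coarse sand): t_1 = 1.73 × 0.28 / 24.64 = 0.01966 d
  layer 2 (clean gravel): t_2 = 12.6 × 0.31 / 24.64 = 0.1585 d
Total t = Σ t_i = 0.1782 days.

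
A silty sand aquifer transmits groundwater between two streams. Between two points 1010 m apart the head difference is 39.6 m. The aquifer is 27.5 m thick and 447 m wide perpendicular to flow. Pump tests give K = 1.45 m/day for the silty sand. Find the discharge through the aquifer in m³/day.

Cross-sectional area A = 447 × 27.5 = 12292 m².
Hydraulic gradient i = Δh / L = 39.6 / 1010 = 0.03921.
Darcy's law: Q = K · A · i = 1.450 × 12292 × 0.03921 = 698.8 m³/day.

699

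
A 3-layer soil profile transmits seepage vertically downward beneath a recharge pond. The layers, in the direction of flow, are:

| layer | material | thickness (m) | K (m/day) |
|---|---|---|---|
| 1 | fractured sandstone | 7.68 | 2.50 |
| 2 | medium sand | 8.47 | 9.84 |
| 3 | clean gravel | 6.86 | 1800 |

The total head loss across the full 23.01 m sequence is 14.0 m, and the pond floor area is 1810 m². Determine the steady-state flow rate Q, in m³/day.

6440

Flow is perpendicular to layering, so the layers act in series and the equivalent K is the thickness-weighted harmonic mean.
Total thickness L = 7.68 + 8.47 + 6.86 = 23.01 m.
Σ(b_i/K_i) = 7.68/2.50 + 8.47/9.84 + 6.86/1800 = 3.937 d.
K_eq = L / Σ(b_i/K_i) = 23.01 / 3.937 = 5.845 m/day.
Q = K_eq · A · (Δh/L) = 5.845 × 1810 × (14.0/23.01) = 6437 m³/day.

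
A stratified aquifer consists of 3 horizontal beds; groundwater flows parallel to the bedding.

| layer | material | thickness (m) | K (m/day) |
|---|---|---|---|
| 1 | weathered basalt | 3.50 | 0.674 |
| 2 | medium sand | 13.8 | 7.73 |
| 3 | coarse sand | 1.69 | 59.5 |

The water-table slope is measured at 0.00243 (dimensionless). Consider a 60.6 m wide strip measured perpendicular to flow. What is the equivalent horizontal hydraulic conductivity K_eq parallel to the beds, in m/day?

Flow is parallel to layering, so each bed carries its own Darcy discharge and the transmissivities add.
Σ(K_i·b_i) = 0.674×3.50 + 7.73×13.8 + 59.5×1.69 = 209.6 m²/day.
Total thickness b = 18.99 m, so K_eq = Σ(K_i·b_i)/b = 11.04 m/day.

11.0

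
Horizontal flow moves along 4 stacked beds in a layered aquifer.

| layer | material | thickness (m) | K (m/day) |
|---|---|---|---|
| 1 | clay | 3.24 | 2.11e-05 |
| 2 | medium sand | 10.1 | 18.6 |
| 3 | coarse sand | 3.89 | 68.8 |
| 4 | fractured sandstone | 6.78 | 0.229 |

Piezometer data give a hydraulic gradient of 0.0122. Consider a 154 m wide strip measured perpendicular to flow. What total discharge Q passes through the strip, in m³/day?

859

Flow is parallel to layering, so each bed carries its own Darcy discharge and the transmissivities add.
Σ(K_i·b_i) = 2.11e-05×3.24 + 18.6×10.1 + 68.8×3.89 + 0.229×6.78 = 457.0 m²/day.
Hydraulic gradient i = 0.0122.
Q = Σ(K_i·b_i) · W · i = 457.0 × 154 × 0.01220 = 858.7 m³/day.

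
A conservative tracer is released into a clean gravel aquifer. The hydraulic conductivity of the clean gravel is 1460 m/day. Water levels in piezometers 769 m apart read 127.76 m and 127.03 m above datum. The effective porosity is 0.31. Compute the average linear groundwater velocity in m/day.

Hydraulic gradient i = (127.76 − 127.03) / 769 = 0.73 / 769 = 0.0009493.
Darcy flux q = K · i = 1460 × 0.0009493 = 1.386 m/day.
Seepage velocity v = q / n_e = 1.386 / 0.31 = 4.471 m/day.

4.47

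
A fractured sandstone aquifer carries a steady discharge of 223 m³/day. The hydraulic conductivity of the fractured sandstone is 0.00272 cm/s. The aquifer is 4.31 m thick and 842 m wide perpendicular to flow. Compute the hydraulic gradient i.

0.0261

Convert K: 0.00272 cm/s × 864 = 2.350 m/day.
Cross-sectional area A = 842 × 4.31 = 3629 m².
From Q = K·A·i, i = Q / (K·A) = 223 / (2.350 × 3629) = 0.02615.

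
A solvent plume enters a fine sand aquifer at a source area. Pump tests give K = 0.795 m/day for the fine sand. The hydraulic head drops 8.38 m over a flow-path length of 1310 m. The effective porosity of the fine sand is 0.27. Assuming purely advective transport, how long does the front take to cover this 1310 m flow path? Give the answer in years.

Hydraulic gradient i = Δh / L = 8.38 / 1310 = 0.006397.
Darcy flux q = K · i = 0.7950 × 0.006397 = 0.005086 m/day.
Seepage velocity v = q / n_e = 0.005086 / 0.27 = 0.01884 m/day.
Travel time t = L / v = 1310 / 0.01884 = 69550 days = 190.4 years.

190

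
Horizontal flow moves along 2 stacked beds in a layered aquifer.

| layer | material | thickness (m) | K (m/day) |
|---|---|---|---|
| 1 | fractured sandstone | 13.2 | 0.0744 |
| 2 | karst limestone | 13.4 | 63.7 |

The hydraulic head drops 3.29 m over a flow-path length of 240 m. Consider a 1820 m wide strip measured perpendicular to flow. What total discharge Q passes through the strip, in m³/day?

Flow is parallel to layering, so each bed carries its own Darcy discharge and the transmissivities add.
Σ(K_i·b_i) = 0.0744×13.2 + 63.7×13.4 = 854.6 m²/day.
Hydraulic gradient i = Δh / L = 3.29 / 240 = 0.01371.
Q = Σ(K_i·b_i) · W · i = 854.6 × 1820 × 0.01371 = 21321 m³/day.

21300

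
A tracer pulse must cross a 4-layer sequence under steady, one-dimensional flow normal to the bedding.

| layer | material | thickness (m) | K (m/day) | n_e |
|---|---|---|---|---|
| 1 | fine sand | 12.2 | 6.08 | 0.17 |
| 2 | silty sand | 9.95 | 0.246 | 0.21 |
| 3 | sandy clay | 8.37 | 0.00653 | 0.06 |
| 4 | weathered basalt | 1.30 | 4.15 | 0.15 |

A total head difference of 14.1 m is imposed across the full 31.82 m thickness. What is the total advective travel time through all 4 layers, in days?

457

With flow normal to the layers, continuity requires the same specific discharge q through every layer.
Σ(b_i/K_i) = 12.2/6.08 + 9.95/0.246 + 8.37/0.00653 + 1.30/4.15 = 1325 d.
q = Δh / Σ(b_i/K_i) = 14.1 / 1325 = 0.01065 m/day.
In each layer the seepage velocity is v_i = q/n_i, so the layer transit time is t_i = b_i·n_i / q:
  layer 1 (fine sand): t_1 = 12.2 × 0.17 / 0.01065 = 194.8 d
  layer 2 (silty sand): t_2 = 9.95 × 0.21 / 0.01065 = 196.3 d
  layer 3 (sandy clay): t_3 = 8.37 × 0.06 / 0.01065 = 47.18 d
  layer 4 (weathered basalt): t_4 = 1.30 × 0.15 / 0.01065 = 18.32 d
Total t = Σ t_i = 456.6 days.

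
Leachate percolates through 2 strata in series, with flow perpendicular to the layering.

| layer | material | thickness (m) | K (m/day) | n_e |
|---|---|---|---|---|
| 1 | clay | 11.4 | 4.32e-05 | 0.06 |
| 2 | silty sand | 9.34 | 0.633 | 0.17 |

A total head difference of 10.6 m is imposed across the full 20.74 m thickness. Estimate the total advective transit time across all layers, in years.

155

With flow normal to the layers, continuity requires the same specific discharge q through every layer.
Σ(b_i/K_i) = 11.4/4.32e-05 + 9.34/0.633 = 2.639e+05 d.
q = Δh / Σ(b_i/K_i) = 10.6 / 2.639e+05 = 4.017e-05 m/day.
In each layer the seepage velocity is v_i = q/n_i, so the layer transit time is t_i = b_i·n_i / q:
  layer 1 (clay): t_1 = 11.4 × 0.06 / 4.017e-05 = 17029 d
  layer 2 (silty sand): t_2 = 9.34 × 0.17 / 4.017e-05 = 39531 d
Total t = Σ t_i = 56560 days = 154.9 years.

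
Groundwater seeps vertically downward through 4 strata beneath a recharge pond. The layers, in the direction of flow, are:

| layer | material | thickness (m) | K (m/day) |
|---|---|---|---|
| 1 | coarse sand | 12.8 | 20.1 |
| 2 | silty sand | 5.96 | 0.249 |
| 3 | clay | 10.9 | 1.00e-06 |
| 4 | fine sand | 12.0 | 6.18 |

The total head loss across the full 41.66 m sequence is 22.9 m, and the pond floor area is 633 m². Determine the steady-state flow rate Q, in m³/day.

Flow is perpendicular to layering, so the layers act in series and the equivalent K is the thickness-weighted harmonic mean.
Total thickness L = 12.8 + 5.96 + 10.9 + 12.0 = 41.66 m.
Σ(b_i/K_i) = 12.8/20.1 + 5.96/0.249 + 10.9/1.00e-06 + 12.0/6.18 = 1.090e+07 d.
K_eq = L / Σ(b_i/K_i) = 41.66 / 1.090e+07 = 3.822e-06 m/day.
Q = K_eq · A · (Δh/L) = 3.822e-06 × 633 × (22.9/41.66) = 0.001330 m³/day.

0.00133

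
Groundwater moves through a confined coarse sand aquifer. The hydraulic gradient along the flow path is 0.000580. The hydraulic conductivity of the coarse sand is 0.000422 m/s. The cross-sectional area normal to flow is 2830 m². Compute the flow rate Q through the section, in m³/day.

59.8

Convert K: 0.000422 m/s × 86400 = 36.46 m/day.
Hydraulic gradient i = 0.000580.
Darcy's law: Q = K · A · i = 36.46 × 2830 × 0.0005800 = 59.85 m³/day.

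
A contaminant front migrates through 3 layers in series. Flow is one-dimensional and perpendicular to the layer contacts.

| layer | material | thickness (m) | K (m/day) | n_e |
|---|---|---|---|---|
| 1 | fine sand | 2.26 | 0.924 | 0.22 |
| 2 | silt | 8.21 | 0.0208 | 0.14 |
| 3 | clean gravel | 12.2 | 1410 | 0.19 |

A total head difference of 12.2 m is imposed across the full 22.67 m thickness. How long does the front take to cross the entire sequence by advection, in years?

With flow normal to the layers, continuity requires the same specific discharge q through every layer.
Σ(b_i/K_i) = 2.26/0.924 + 8.21/0.0208 + 12.2/1410 = 397.2 d.
q = Δh / Σ(b_i/K_i) = 12.2 / 397.2 = 0.03072 m/day.
In each layer the seepage velocity is v_i = q/n_i, so the layer transit time is t_i = b_i·n_i / q:
  layer 1 (fine sand): t_1 = 2.26 × 0.22 / 0.03072 = 16.19 d
  layer 2 (silt): t_2 = 8.21 × 0.14 / 0.03072 = 37.42 d
  layer 3 (clean gravel): t_3 = 12.2 × 0.19 / 0.03072 = 75.46 d
Total t = Σ t_i = 129.1 days = 0.3534 years.

0.353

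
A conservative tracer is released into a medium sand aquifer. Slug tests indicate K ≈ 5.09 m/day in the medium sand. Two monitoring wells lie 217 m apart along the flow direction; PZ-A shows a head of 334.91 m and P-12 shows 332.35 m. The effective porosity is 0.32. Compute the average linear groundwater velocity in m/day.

0.188

Hydraulic gradient i = (334.91 − 332.35) / 217 = 2.56 / 217 = 0.01180.
Darcy flux q = K · i = 5.090 × 0.01180 = 0.06005 m/day.
Seepage velocity v = q / n_e = 0.06005 / 0.32 = 0.1876 m/day.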